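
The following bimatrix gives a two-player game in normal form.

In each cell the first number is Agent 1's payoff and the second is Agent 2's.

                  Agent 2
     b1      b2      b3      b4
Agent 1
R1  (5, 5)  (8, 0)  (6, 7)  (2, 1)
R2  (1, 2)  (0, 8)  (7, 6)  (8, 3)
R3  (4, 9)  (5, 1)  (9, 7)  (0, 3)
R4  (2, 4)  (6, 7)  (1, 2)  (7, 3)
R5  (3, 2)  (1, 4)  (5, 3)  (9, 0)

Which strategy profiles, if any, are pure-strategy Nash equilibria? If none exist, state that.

For each player, find the best response to each opponent profile; mutual best responses are the pure NE.
Agent 1 against b1: payoffs 5, 1, 4, 2, 3 → best response R1.
Agent 1 against b2: payoffs 8, 0, 5, 6, 1 → best response R1.
Agent 1 against b3: payoffs 6, 7, 9, 1, 5 → best response R3.
Agent 1 against b4: payoffs 2, 8, 0, 7, 9 → best response R5.
Agent 2 against R1: payoffs 5, 0, 7, 1 → best response b3.
Agent 2 against R2: payoffs 2, 8, 6, 3 → best response b2.
Agent 2 against R3: payoffs 9, 1, 7, 3 → best response b1.
Agent 2 against R4: payoffs 4, 7, 2, 3 → best response b2.
Agent 2 against R5: payoffs 2, 4, 3, 0 → best response b2.
No profile is a mutual best response for all players.

There is no pure-strategy Nash equilibrium.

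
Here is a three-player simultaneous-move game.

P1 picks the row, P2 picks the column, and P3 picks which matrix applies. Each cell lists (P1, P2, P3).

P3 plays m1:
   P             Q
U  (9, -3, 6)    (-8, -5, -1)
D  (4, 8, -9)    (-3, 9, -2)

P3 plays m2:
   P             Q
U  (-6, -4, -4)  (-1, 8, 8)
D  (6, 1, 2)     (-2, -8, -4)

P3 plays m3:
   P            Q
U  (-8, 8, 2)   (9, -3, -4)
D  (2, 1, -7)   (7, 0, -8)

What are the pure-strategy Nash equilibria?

(U, P, m1); (U, Q, m2); (D, P, m2); (D, Q, m1)

Mark each player's best response to every combination of opponents' strategies; a profile where every player is best-responding is a pure Nash equilibrium.
P1 against (P, m1): payoffs 9, 4 → best response U.
P1 against (P, m2): payoffs -6, 6 → best response D.
P1 against (P, m3): payoffs -8, 2 → best response D.
P1 against (Q, m1): payoffs -8, -3 → best response D.
P1 against (Q, m2): payoffs -1, -2 → best response U.
P1 against (Q, m3): payoffs 9, 7 → best response U.
P2 against (U, m1): payoffs -3, -5 → best response P.
P2 against (U, m2): payoffs -4, 8 → best response Q.
P2 against (U, m3): payoffs 8, -3 → best response P.
P2 against (D, m1): payoffs 8, 9 → best response Q.
P2 against (D, m2): payoffs 1, -8 → best response P.
P2 against (D, m3): payoffs 1, 0 → best response P.
P3 against (U, P): payoffs 6, -4, 2 → best response m1.
P3 against (U, Q): payoffs -1, 8, -4 → best response m2.
P3 against (D, P): payoffs -9, 2, -7 → best response m2.
P3 against (D, Q): payoffs -2, -4, -8 → best response m1.
Mutual best responses: (U, P, m1); (U, Q, m2); (D, P, m2); (D, Q, m1).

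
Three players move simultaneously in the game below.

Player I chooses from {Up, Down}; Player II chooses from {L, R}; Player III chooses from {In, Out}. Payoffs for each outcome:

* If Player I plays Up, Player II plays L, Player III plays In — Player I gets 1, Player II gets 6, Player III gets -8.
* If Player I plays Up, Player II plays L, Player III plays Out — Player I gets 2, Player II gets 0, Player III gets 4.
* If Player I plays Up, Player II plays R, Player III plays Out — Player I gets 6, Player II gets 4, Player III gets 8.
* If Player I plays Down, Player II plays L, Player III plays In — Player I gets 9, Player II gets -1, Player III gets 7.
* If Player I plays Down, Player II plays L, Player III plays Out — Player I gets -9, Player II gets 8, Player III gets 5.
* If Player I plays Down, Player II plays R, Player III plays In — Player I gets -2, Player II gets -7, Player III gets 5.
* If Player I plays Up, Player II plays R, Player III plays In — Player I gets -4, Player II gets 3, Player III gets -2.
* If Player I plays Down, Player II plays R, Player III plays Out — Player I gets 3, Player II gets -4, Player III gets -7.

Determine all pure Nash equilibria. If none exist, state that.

(Up, R, Out) and (Down, L, In)

Player I against (L, In): payoffs 1, 9 → best response Down.
Player I against (L, Out): payoffs 2, -9 → best response Up.
Player I against (R, In): payoffs -4, -2 → best response Down.
Player I against (R, Out): payoffs 6, 3 → best response Up.
Player II against (Up, In): payoffs 6, 3 → best response L.
Player II against (Up, Out): payoffs 0, 4 → best response R.
Player II against (Down, In): payoffs -1, -7 → best response L.
Player II against (Down, Out): payoffs 8, -4 → best response L.
Player III against (Up, L): payoffs -8, 4 → best response Out.
Player III against (Up, R): payoffs -2, 8 → best response Out.
Player III against (Down, L): payoffs 7, 5 → best response In.
Player III against (Down, R): payoffs 5, -7 → best response In.
Mutual best responses: (Up, R, Out); (Down, L, In).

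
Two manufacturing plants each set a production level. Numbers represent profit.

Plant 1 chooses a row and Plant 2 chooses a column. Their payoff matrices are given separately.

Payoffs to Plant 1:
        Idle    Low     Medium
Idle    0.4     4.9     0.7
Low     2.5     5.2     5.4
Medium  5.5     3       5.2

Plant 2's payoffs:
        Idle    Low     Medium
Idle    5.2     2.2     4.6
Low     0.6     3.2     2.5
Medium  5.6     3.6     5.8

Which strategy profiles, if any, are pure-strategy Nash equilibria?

Plant 1 against Idle: payoffs 0.4, 2.5, 5.5 → best response Medium.
Plant 1 against Low: payoffs 4.9, 5.2, 3 → best response Low.
Plant 1 against Medium: payoffs 0.7, 5.4, 5.2 → best response Low.
Plant 2 against Idle: payoffs 5.2, 2.2, 4.6 → best response Idle.
Plant 2 against Low: payoffs 0.6, 3.2, 2.5 → best response Low.
Plant 2 against Medium: payoffs 5.6, 3.6, 5.8 → best response Medium.
Mutual best responses: (Low, Low).

Pure NE: (Low, Low)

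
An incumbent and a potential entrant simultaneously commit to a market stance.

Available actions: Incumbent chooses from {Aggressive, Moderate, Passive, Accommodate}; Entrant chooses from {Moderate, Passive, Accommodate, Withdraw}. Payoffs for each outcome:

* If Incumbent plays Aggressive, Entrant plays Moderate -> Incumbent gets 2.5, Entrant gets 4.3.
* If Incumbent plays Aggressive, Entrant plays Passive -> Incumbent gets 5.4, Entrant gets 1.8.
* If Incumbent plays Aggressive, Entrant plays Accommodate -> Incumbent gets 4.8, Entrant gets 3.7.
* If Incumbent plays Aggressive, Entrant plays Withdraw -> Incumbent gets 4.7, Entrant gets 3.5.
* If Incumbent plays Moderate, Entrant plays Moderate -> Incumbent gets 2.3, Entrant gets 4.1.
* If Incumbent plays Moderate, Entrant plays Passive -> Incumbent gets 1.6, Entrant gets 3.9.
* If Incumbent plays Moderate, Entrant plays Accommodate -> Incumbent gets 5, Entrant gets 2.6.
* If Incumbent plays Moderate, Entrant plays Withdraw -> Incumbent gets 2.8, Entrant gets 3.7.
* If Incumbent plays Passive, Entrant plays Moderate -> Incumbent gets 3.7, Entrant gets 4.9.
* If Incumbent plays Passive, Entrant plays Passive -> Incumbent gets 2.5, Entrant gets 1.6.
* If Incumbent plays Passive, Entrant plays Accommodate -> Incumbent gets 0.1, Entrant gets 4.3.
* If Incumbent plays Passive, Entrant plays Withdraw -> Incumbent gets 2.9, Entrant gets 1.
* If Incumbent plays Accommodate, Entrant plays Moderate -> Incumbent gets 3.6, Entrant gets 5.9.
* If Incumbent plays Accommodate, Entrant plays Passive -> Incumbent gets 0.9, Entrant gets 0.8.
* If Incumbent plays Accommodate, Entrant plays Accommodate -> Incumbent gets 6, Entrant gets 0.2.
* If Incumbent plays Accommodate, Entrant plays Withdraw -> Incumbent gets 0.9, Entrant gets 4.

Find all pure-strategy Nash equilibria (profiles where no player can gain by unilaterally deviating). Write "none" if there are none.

For each player, find the best response to each opponent profile; mutual best responses are the pure NE.
Incumbent against Moderate: payoffs 2.5, 2.3, 3.7, 3.6 → best response Passive.
Incumbent against Passive: payoffs 5.4, 1.6, 2.5, 0.9 → best response Aggressive.
Incumbent against Accommodate: payoffs 4.8, 5, 0.1, 6 → best response Accommodate.
Incumbent against Withdraw: payoffs 4.7, 2.8, 2.9, 0.9 → best response Aggressive.
Entrant against Aggressive: payoffs 4.3, 1.8, 3.7, 3.5 → best response Moderate.
Entrant against Moderate: payoffs 4.1, 3.9, 2.6, 3.7 → best response Moderate.
Entrant against Passive: payoffs 4.9, 1.6, 4.3, 1 → best response Moderate.
Entrant against Accommodate: payoffs 5.9, 0.8, 0.2, 4 → best response Moderate.
Mutual best responses: (Passive, Moderate).

(Passive, Moderate)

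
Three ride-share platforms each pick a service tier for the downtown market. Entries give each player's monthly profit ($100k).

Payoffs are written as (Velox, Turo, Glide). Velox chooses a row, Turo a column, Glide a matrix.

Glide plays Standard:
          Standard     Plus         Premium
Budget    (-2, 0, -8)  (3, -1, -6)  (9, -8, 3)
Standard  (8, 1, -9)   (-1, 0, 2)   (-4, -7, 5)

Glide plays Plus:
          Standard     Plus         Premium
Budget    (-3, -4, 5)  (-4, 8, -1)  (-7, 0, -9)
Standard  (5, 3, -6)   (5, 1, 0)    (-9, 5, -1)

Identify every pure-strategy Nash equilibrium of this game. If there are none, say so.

(Budget, Standard, Standard): Velox can switch to Standard (-2 → 8). Not NE.
(Budget, Standard, Plus): Velox can switch to Standard (-3 → 5). Not NE.
(Budget, Plus, Standard): Turo can switch to Standard (-1 → 0). Not NE.
(Budget, Plus, Plus): Velox can switch to Standard (-4 → 5). Not NE.
(Budget, Premium, Standard): Turo can switch to Standard (-8 → 0). Not NE.
(Budget, Premium, Plus): Turo can switch to Plus (0 → 8). Not NE.
(The remaining 6 profiles each have a profitable deviation by the same check.)

none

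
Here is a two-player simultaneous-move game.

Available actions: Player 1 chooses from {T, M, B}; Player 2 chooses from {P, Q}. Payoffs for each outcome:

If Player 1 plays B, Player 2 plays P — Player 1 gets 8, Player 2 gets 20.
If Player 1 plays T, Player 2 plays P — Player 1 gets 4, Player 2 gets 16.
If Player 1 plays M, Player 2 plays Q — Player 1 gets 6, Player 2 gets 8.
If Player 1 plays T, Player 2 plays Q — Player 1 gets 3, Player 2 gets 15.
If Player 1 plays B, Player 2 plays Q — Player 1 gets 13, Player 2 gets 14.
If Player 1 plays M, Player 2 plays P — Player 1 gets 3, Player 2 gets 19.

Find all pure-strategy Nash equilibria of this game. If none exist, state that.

Check each profile: it is a Nash equilibrium iff no player can strictly gain by switching unilaterally.
(T, P): Player 1 can switch to B (4 → 8). Not NE.
(T, Q): Player 1 can switch to M (3 → 6). Not NE.
(M, P): Player 1 can switch to T (3 → 4). Not NE.
(M, Q): Player 1 can switch to B (6 → 13). Not NE.
(B, P): Player 1 gets 8, best alternative 4; Player 2 gets 20, best alternative 14. No profitable deviation — NE.
(B, Q): Player 2 can switch to P (14 → 20). Not NE.

Pure NE: (B, P)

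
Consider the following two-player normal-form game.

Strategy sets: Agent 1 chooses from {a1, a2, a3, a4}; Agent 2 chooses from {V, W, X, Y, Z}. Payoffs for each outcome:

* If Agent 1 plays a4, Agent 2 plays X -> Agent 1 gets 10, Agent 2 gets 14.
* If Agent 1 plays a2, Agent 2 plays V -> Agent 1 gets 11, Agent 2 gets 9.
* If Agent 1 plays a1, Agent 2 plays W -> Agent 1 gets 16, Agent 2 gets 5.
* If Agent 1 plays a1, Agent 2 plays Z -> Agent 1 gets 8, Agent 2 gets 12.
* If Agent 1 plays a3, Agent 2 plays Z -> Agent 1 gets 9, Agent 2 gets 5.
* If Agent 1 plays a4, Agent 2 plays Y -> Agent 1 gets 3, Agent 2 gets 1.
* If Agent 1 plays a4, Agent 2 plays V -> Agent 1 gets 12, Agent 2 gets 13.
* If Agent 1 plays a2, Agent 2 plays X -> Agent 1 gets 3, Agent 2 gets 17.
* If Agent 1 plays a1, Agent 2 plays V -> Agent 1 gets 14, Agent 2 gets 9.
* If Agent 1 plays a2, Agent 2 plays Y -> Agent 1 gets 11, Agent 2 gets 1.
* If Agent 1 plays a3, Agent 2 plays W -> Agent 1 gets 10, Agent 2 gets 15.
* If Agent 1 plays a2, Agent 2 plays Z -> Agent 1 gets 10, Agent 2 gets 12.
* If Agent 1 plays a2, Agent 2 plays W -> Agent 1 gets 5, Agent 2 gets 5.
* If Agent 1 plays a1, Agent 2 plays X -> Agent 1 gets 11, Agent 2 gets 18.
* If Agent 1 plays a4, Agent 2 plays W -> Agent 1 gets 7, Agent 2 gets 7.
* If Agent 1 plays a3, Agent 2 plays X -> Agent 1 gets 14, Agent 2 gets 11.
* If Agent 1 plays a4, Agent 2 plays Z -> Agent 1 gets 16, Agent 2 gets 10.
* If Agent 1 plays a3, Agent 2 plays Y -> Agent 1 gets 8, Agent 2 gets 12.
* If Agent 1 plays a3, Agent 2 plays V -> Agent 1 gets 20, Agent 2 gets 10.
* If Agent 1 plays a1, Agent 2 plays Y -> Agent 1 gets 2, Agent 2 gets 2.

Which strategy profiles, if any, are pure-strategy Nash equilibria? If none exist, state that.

For each player, find the best response to each opponent profile; mutual best responses are the pure NE.
Agent 1 against V: payoffs 14, 11, 20, 12 → best response a3.
Agent 1 against W: payoffs 16, 5, 10, 7 → best response a1.
Agent 1 against X: payoffs 11, 3, 14, 10 → best response a3.
Agent 1 against Y: payoffs 2, 11, 8, 3 → best response a2.
Agent 1 against Z: payoffs 8, 10, 9, 16 → best response a4.
Agent 2 against a1: payoffs 9, 5, 18, 2, 12 → best response X.
Agent 2 against a2: payoffs 9, 5, 17, 1, 12 → best response X.
Agent 2 against a3: payoffs 10, 15, 11, 12, 5 → best response W.
Agent 2 against a4: payoffs 13, 7, 14, 1, 10 → best response X.
No profile is a mutual best response for all players.

No pure-strategy Nash equilibrium.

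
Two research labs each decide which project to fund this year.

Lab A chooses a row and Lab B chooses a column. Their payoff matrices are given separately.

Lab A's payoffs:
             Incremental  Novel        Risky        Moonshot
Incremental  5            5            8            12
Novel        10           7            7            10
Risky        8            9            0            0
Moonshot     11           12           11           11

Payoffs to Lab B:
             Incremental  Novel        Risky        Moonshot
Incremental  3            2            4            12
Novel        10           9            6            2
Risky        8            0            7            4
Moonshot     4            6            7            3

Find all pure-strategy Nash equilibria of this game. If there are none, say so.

The pure Nash equilibria are (Incremental, Moonshot) and (Moonshot, Risky).

(Incremental, Incremental): Lab A can switch to Novel (5 → 10). Not NE.
(Incremental, Novel): Lab A can switch to Novel (5 → 7). Not NE.
(Incremental, Risky): Lab A can switch to Moonshot (8 → 11). Not NE.
(Incremental, Moonshot): Lab A gets 12, best alternative 11; Lab B gets 12, best alternative 4. No profitable deviation — NE.
(Novel, Incremental): Lab A can switch to Moonshot (10 → 11). Not NE.
(Novel, Novel): Lab A can switch to Risky (7 → 9). Not NE.
(Novel, Risky): Lab A can switch to Incremental (7 → 8). Not NE.
(Novel, Moonshot): Lab A can switch to Incremental (10 → 12). Not NE.
(Risky, Incremental): Lab A can switch to Novel (8 → 10). Not NE.
(Risky, Novel): Lab A can switch to Moonshot (9 → 12). Not NE.
(Risky, Risky): Lab A can switch to Incremental (0 → 8). Not NE.
(Risky, Moonshot): Lab A can switch to Incremental (0 → 12). Not NE.
(Moonshot, Incremental): Lab B can switch to Novel (4 → 6). Not NE.
(Moonshot, Risky): Lab A gets 11, best alternative 8; Lab B gets 7, best alternative 6. No profitable deviation — NE.
(The remaining 2 profiles each have a profitable deviation by the same check.)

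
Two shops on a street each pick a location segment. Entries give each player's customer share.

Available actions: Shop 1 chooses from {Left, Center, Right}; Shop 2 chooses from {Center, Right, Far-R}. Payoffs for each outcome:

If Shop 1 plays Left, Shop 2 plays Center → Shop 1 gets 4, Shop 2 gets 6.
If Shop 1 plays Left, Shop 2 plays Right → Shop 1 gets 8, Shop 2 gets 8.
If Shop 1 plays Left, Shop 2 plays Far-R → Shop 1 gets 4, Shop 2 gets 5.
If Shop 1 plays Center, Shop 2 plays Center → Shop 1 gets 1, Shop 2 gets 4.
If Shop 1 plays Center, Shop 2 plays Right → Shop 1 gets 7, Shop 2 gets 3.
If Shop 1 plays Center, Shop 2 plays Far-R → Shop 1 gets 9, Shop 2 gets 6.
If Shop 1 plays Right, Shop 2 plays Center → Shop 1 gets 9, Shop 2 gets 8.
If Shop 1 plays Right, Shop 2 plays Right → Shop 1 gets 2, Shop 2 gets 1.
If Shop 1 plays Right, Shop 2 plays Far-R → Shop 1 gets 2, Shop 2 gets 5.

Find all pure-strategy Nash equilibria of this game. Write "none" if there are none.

Pure-strategy Nash equilibria: (Left, Right), (Center, Far-R), (Right, Center)

(Left, Center): Shop 1 can switch to Right (4 → 9). Not NE.
(Left, Right): Shop 1 gets 8, best alternative 7; Shop 2 gets 8, best alternative 6. No profitable deviation — NE.
(Left, Far-R): Shop 1 can switch to Center (4 → 9). Not NE.
(Center, Center): Shop 1 can switch to Left (1 → 4). Not NE.
(Center, Right): Shop 1 can switch to Left (7 → 8). Not NE.
(Center, Far-R): Shop 1 gets 9, best alternative 4; Shop 2 gets 6, best alternative 4. No profitable deviation — NE.
(Right, Center): Shop 1 gets 9, best alternative 4; Shop 2 gets 8, best alternative 5. No profitable deviation — NE.
(Right, Right): Shop 1 can switch to Left (2 → 8). Not NE.
(Right, Far-R): Shop 1 can switch to Left (2 → 4). Not NE.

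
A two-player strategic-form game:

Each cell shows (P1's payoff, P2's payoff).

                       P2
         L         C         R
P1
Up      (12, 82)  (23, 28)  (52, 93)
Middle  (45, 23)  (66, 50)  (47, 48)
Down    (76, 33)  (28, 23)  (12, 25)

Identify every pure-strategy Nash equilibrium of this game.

P1 against L: payoffs 12, 45, 76 → best response Down.
P1 against C: payoffs 23, 66, 28 → best response Middle.
P1 against R: payoffs 52, 47, 12 → best response Up.
P2 against Up: payoffs 82, 28, 93 → best response R.
P2 against Middle: payoffs 23, 50, 48 → best response C.
P2 against Down: payoffs 33, 23, 25 → best response L.
Mutual best responses: (Up, R); (Middle, C); (Down, L).

Pure-strategy Nash equilibria: (Up, R), (Middle, C), (Down, L)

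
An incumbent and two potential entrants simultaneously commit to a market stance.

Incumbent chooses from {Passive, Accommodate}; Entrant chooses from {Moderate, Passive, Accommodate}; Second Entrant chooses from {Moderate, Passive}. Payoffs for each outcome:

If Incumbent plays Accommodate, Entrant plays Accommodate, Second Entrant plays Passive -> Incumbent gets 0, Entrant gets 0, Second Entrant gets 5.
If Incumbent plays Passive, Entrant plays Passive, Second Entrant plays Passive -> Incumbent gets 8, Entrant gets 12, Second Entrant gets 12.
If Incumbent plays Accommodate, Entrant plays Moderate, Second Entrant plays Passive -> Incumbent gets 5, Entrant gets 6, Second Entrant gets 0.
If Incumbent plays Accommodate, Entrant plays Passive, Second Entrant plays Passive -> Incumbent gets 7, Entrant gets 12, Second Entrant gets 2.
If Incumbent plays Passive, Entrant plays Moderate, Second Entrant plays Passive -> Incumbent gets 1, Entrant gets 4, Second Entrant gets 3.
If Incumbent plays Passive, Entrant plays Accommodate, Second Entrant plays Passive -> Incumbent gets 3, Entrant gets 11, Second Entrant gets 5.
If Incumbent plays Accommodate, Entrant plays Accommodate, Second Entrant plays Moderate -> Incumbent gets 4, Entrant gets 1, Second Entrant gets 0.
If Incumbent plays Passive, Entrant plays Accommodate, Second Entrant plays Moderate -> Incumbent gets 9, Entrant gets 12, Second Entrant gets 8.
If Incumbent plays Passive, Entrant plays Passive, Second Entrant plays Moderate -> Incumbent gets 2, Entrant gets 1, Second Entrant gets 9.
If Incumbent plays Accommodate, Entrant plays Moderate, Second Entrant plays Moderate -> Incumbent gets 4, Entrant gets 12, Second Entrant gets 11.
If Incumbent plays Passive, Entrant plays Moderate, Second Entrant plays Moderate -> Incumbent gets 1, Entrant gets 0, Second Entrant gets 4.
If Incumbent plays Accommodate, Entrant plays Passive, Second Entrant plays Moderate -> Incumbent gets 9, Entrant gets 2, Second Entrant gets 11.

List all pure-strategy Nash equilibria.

(Passive, Passive, Passive) and (Passive, Accommodate, Moderate) and (Accommodate, Moderate, Moderate)

(Passive, Moderate, Moderate): Incumbent can switch to Accommodate (1 → 4). Not NE.
(Passive, Moderate, Passive): Incumbent can switch to Accommodate (1 → 5). Not NE.
(Passive, Passive, Moderate): Incumbent can switch to Accommodate (2 → 9). Not NE.
(Passive, Passive, Passive): Incumbent gets 8, best alternative 7; Entrant gets 12, best alternative 11; Second Entrant gets 12, best alternative 9. No profitable deviation — NE.
(Passive, Accommodate, Moderate): Incumbent gets 9, best alternative 4; Entrant gets 12, best alternative 1; Second Entrant gets 8, best alternative 5. No profitable deviation — NE.
(Passive, Accommodate, Passive): Entrant can switch to Passive (11 → 12). Not NE.
(Accommodate, Moderate, Moderate): Incumbent gets 4, best alternative 1; Entrant gets 12, best alternative 2; Second Entrant gets 11, best alternative 0. No profitable deviation — NE.
(Accommodate, Moderate, Passive): Entrant can switch to Passive (6 → 12). Not NE.
(Accommodate, Passive, Moderate): Entrant can switch to Moderate (2 → 12). Not NE.
(Accommodate, Passive, Passive): Incumbent can switch to Passive (7 → 8). Not NE.
(Accommodate, Accommodate, Moderate): Incumbent can switch to Passive (4 → 9). Not NE.
(Accommodate, Accommodate, Passive): Incumbent can switch to Passive (0 → 3). Not NE.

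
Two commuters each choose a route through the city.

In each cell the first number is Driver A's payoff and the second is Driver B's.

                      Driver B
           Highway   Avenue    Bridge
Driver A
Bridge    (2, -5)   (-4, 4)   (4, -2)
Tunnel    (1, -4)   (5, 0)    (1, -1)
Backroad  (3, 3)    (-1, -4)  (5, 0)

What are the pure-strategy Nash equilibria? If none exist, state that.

The pure Nash equilibria are (Tunnel, Avenue); (Backroad, Highway).

Driver A against Highway: payoffs 2, 1, 3 → best response Backroad.
Driver A against Avenue: payoffs -4, 5, -1 → best response Tunnel.
Driver A against Bridge: payoffs 4, 1, 5 → best response Backroad.
Driver B against Bridge: payoffs -5, 4, -2 → best response Avenue.
Driver B against Tunnel: payoffs -4, 0, -1 → best response Avenue.
Driver B against Backroad: payoffs 3, -4, 0 → best response Highway.
Mutual best responses: (Tunnel, Avenue); (Backroad, Highway).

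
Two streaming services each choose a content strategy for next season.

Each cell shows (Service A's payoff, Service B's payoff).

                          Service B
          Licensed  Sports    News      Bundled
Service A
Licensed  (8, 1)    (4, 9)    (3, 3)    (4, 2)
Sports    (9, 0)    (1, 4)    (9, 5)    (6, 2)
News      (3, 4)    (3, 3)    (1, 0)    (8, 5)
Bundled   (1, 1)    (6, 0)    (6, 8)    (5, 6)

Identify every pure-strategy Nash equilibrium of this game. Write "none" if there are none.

Service A against Licensed: payoffs 8, 9, 3, 1 → best response Sports.
Service A against Sports: payoffs 4, 1, 3, 6 → best response Bundled.
Service A against News: payoffs 3, 9, 1, 6 → best response Sports.
Service A against Bundled: payoffs 4, 6, 8, 5 → best response News.
Service B against Licensed: payoffs 1, 9, 3, 2 → best response Sports.
Service B against Sports: payoffs 0, 4, 5, 2 → best response News.
Service B against News: payoffs 4, 3, 0, 5 → best response Bundled.
Service B against Bundled: payoffs 1, 0, 8, 6 → best response News.
Mutual best responses: (Sports, News); (News, Bundled).

Pure-strategy Nash equilibria: (Sports, News); (News, Bundled)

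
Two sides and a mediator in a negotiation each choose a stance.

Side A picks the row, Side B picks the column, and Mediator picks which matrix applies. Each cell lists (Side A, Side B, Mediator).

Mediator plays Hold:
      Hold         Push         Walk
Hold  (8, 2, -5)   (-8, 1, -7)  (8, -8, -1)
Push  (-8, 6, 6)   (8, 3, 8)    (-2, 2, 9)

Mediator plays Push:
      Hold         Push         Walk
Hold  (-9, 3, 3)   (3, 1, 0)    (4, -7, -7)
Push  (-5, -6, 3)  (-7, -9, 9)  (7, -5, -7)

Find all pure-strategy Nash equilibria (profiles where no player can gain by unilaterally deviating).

No pure-strategy Nash equilibrium.

(Hold, Hold, Hold): Mediator can switch to Push (-5 → 3). Not NE.
(Hold, Hold, Push): Side A can switch to Push (-9 → -5). Not NE.
(Hold, Push, Hold): Side A can switch to Push (-8 → 8). Not NE.
(Hold, Push, Push): Side B can switch to Hold (1 → 3). Not NE.
(Hold, Walk, Hold): Side B can switch to Hold (-8 → 2). Not NE.
(Hold, Walk, Push): Side A can switch to Push (4 → 7). Not NE.
(Push, Hold, Hold): Side A can switch to Hold (-8 → 8). Not NE.
(Push, Hold, Push): Side B can switch to Walk (-6 → -5). Not NE.
(The remaining 4 profiles each have a profitable deviation by the same check.)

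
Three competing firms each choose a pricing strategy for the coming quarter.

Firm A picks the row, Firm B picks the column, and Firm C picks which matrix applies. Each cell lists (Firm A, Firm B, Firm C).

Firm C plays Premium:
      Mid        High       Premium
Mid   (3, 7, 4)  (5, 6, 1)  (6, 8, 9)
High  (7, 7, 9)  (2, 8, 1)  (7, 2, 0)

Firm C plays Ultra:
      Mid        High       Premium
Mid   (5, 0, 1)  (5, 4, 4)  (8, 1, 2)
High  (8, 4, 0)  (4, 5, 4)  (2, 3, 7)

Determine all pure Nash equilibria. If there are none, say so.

The unique pure-strategy Nash equilibrium is (Mid, High, Ultra).

For each strategy profile, look for a profitable unilateral deviation.
(Mid, Mid, Premium): Firm A can switch to High (3 → 7). Not NE.
(Mid, Mid, Ultra): Firm A can switch to High (5 → 8). Not NE.
(Mid, High, Premium): Firm B can switch to Mid (6 → 7). Not NE.
(Mid, High, Ultra): Firm A gets 5, best alternative 4; Firm B gets 4, best alternative 1; Firm C gets 4, best alternative 1. No profitable deviation — NE.
(Mid, Premium, Premium): Firm A can switch to High (6 → 7). Not NE.
(Mid, Premium, Ultra): Firm B can switch to High (1 → 4). Not NE.
(High, Mid, Premium): Firm B can switch to High (7 → 8). Not NE.
(High, Mid, Ultra): Firm B can switch to High (4 → 5). Not NE.
(High, High, Premium): Firm A can switch to Mid (2 → 5). Not NE.
(High, High, Ultra): Firm A can switch to Mid (4 → 5). Not NE.
(High, Premium, Premium): Firm B can switch to Mid (2 → 7). Not NE.
(The remaining 1 profile has a profitable deviation by the same check.)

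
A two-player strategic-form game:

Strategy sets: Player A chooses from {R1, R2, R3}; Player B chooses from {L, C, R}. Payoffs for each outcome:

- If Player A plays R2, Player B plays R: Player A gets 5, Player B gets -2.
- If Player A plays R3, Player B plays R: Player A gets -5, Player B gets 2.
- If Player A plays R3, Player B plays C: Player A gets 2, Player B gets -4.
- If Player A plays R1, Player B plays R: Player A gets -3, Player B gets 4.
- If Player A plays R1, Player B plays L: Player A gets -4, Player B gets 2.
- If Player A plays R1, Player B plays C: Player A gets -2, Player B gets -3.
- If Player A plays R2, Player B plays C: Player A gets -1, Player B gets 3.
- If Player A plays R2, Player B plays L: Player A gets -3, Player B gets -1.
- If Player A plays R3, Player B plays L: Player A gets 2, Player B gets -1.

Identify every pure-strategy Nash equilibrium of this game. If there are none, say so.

(R1, L): Player A can switch to R2 (-4 → -3). Not NE.
(R1, C): Player A can switch to R2 (-2 → -1). Not NE.
(R1, R): Player A can switch to R2 (-3 → 5). Not NE.
(R2, L): Player A can switch to R3 (-3 → 2). Not NE.
(R2, C): Player A can switch to R3 (-1 → 2). Not NE.
(R2, R): Player B can switch to L (-2 → -1). Not NE.
(The remaining 3 profiles each have a profitable deviation by the same check.)

No pure-strategy Nash equilibrium.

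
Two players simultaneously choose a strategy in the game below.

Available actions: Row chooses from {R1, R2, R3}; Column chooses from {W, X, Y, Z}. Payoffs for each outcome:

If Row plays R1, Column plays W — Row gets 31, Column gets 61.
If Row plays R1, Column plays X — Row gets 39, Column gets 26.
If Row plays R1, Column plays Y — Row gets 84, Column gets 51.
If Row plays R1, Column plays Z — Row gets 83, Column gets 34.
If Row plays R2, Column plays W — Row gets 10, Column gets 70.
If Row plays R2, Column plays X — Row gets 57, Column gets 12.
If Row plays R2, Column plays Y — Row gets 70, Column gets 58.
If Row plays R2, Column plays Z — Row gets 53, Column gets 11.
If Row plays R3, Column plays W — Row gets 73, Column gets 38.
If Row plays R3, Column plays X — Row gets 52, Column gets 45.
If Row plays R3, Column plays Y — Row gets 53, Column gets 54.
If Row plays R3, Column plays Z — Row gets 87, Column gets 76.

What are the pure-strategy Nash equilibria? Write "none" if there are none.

Row against W: payoffs 31, 10, 73 → best response R3.
Row against X: payoffs 39, 57, 52 → best response R2.
Row against Y: payoffs 84, 70, 53 → best response R1.
Row against Z: payoffs 83, 53, 87 → best response R3.
Column against R1: payoffs 61, 26, 51, 34 → best response W.
Column against R2: payoffs 70, 12, 58, 11 → best response W.
Column against R3: payoffs 38, 45, 54, 76 → best response Z.
Mutual best responses: (R3, Z).

(R3, Z)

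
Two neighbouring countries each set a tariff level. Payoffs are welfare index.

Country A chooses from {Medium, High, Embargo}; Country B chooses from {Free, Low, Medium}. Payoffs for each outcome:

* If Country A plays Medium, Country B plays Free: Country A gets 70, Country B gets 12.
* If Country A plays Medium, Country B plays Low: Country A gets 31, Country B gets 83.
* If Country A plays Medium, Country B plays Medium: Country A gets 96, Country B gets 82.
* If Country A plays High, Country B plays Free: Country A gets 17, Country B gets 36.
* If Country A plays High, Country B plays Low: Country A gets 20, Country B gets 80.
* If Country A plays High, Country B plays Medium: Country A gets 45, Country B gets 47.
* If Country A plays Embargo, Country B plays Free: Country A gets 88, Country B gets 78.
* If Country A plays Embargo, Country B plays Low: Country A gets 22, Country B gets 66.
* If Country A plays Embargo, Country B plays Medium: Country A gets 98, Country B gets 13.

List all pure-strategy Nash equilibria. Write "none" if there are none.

Country A against Free: payoffs 70, 17, 88 → best response Embargo.
Country A against Low: payoffs 31, 20, 22 → best response Medium.
Country A against Medium: payoffs 96, 45, 98 → best response Embargo.
Country B against Medium: payoffs 12, 83, 82 → best response Low.
Country B against High: payoffs 36, 80, 47 → best response Low.
Country B against Embargo: payoffs 78, 66, 13 → best response Free.
Mutual best responses: (Medium, Low); (Embargo, Free).

The pure Nash equilibria are (Medium, Low); (Embargo, Free).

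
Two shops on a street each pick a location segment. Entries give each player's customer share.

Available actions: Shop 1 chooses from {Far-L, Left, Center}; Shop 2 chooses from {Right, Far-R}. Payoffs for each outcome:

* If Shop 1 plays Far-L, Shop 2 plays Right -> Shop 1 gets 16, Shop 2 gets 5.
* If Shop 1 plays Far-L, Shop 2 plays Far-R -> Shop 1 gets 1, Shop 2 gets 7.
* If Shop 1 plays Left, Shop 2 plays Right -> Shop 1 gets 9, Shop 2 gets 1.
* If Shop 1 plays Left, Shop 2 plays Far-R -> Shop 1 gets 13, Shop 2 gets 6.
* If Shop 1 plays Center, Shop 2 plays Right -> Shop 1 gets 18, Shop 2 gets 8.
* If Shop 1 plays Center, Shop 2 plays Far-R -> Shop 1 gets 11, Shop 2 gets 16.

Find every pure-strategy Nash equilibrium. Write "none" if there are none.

The unique pure-strategy Nash equilibrium is (Left, Far-R).

Shop 1 against Right: payoffs 16, 9, 18 → best response Center.
Shop 1 against Far-R: payoffs 1, 13, 11 → best response Left.
Shop 2 against Far-L: payoffs 5, 7 → best response Far-R.
Shop 2 against Left: payoffs 1, 6 → best response Far-R.
Shop 2 against Center: payoffs 8, 16 → best response Far-R.
Mutual best responses: (Left, Far-R).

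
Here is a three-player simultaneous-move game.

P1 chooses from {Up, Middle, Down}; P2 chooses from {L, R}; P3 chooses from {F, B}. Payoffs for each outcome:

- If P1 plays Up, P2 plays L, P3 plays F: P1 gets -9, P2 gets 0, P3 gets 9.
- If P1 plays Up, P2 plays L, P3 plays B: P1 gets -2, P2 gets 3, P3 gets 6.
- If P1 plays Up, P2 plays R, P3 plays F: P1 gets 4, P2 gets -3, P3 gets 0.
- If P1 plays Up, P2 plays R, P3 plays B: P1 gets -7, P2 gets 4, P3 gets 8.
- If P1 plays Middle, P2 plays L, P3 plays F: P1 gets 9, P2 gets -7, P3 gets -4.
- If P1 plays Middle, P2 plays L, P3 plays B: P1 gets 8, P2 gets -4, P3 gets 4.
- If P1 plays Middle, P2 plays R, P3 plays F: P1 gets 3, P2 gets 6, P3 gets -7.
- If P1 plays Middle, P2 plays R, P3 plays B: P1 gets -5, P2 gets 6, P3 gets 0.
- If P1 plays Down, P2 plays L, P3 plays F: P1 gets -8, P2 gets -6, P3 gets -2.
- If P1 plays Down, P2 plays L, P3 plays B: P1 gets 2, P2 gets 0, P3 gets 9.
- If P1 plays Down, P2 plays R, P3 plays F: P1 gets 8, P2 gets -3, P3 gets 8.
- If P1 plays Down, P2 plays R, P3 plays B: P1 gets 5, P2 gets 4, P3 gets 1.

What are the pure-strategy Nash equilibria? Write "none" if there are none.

P1 against (L, F): payoffs -9, 9, -8 → best response Middle.
P1 against (L, B): payoffs -2, 8, 2 → best response Middle.
P1 against (R, F): payoffs 4, 3, 8 → best response Down.
P1 against (R, B): payoffs -7, -5, 5 → best response Down.
P2 against (Up, F): payoffs 0, -3 → best response L.
P2 against (Up, B): payoffs 3, 4 → best response R.
P2 against (Middle, F): payoffs -7, 6 → best response R.
P2 against (Middle, B): payoffs -4, 6 → best response R.
P2 against (Down, F): payoffs -6, -3 → best response R.
P2 against (Down, B): payoffs 0, 4 → best response R.
P3 against (Up, L): payoffs 9, 6 → best response F.
P3 against (Up, R): payoffs 0, 8 → best response B.
P3 against (Middle, L): payoffs -4, 4 → best response B.
P3 against (Middle, R): payoffs -7, 0 → best response B.
P3 against (Down, L): payoffs -2, 9 → best response B.
P3 against (Down, R): payoffs 8, 1 → best response F.
Mutual best responses: (Down, R, F).

The unique pure-strategy Nash equilibrium is (Down, R, F).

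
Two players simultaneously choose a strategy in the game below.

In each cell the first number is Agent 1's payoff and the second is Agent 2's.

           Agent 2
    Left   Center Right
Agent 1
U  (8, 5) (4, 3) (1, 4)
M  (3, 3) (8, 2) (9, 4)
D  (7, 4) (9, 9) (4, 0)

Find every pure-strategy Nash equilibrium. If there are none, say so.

Agent 1 against Left: payoffs 8, 3, 7 → best response U.
Agent 1 against Center: payoffs 4, 8, 9 → best response D.
Agent 1 against Right: payoffs 1, 9, 4 → best response M.
Agent 2 against U: payoffs 5, 3, 4 → best response Left.
Agent 2 against M: payoffs 3, 2, 4 → best response Right.
Agent 2 against D: payoffs 4, 9, 0 → best response Center.
Mutual best responses: (U, Left); (M, Right); (D, Center).

The pure Nash equilibria are (U, Left), (M, Right), (D, Center).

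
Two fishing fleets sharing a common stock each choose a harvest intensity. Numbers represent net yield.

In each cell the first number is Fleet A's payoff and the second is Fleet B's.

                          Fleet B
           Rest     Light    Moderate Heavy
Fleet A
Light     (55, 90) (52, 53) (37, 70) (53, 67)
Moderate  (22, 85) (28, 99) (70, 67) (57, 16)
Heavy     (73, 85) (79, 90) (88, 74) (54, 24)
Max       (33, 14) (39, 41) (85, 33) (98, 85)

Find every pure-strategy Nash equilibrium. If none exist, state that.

Pure-strategy Nash equilibria: (Heavy, Light), (Max, Heavy)

Fleet A against Rest: payoffs 55, 22, 73, 33 → best response Heavy.
Fleet A against Light: payoffs 52, 28, 79, 39 → best response Heavy.
Fleet A against Moderate: payoffs 37, 70, 88, 85 → best response Heavy.
Fleet A against Heavy: payoffs 53, 57, 54, 98 → best response Max.
Fleet B against Light: payoffs 90, 53, 70, 67 → best response Rest.
Fleet B against Moderate: payoffs 85, 99, 67, 16 → best response Light.
Fleet B against Heavy: payoffs 85, 90, 74, 24 → best response Light.
Fleet B against Max: payoffs 14, 41, 33, 85 → best response Heavy.
Mutual best responses: (Heavy, Light); (Max, Heavy).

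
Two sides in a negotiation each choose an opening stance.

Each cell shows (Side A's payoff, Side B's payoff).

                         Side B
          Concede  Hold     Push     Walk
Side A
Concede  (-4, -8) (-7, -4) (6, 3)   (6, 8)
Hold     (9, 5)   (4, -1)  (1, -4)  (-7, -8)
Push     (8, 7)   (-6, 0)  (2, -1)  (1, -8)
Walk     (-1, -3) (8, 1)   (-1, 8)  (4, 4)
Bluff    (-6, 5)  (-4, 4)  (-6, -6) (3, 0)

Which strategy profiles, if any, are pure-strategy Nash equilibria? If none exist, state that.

Side A against Concede: payoffs -4, 9, 8, -1, -6 → best response Hold.
Side A against Hold: payoffs -7, 4, -6, 8, -4 → best response Walk.
Side A against Push: payoffs 6, 1, 2, -1, -6 → best response Concede.
Side A against Walk: payoffs 6, -7, 1, 4, 3 → best response Concede.
Side B against Concede: payoffs -8, -4, 3, 8 → best response Walk.
Side B against Hold: payoffs 5, -1, -4, -8 → best response Concede.
Side B against Push: payoffs 7, 0, -1, -8 → best response Concede.
Side B against Walk: payoffs -3, 1, 8, 4 → best response Push.
Side B against Bluff: payoffs 5, 4, -6, 0 → best response Concede.
Mutual best responses: (Concede, Walk); (Hold, Concede).

(Concede, Walk); (Hold, Concede)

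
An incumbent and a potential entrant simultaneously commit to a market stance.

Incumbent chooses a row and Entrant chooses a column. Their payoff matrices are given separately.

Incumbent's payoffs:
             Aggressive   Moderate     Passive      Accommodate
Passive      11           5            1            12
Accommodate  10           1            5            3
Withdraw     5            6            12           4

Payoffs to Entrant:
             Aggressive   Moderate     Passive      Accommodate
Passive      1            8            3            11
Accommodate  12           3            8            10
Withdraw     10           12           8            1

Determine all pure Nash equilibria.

Pure-strategy Nash equilibria: (Passive, Accommodate), (Withdraw, Moderate)

(Passive, Aggressive): Entrant can switch to Moderate (1 → 8). Not NE.
(Passive, Moderate): Incumbent can switch to Withdraw (5 → 6). Not NE.
(Passive, Passive): Incumbent can switch to Accommodate (1 → 5). Not NE.
(Passive, Accommodate): Incumbent gets 12, best alternative 4; Entrant gets 11, best alternative 8. No profitable deviation — NE.
(Accommodate, Aggressive): Incumbent can switch to Passive (10 → 11). Not NE.
(Accommodate, Moderate): Incumbent can switch to Passive (1 → 5). Not NE.
(Accommodate, Passive): Incumbent can switch to Withdraw (5 → 12). Not NE.
(Withdraw, Moderate): Incumbent gets 6, best alternative 5; Entrant gets 12, best alternative 10. No profitable deviation — NE.
(The remaining 4 profiles each have a profitable deviation by the same check.)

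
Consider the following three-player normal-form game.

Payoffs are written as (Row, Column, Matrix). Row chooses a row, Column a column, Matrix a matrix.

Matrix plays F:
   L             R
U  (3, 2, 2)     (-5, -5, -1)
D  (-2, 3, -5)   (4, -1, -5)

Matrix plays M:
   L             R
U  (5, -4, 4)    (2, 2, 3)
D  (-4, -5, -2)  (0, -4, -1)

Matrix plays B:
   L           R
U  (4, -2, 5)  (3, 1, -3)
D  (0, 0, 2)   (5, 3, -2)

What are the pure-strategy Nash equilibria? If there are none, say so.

(U, R, M)

For each player, find the best response to each opponent profile; mutual best responses are the pure NE.
Row against (L, F): payoffs 3, -2 → best response U.
Row against (L, M): payoffs 5, -4 → best response U.
Row against (L, B): payoffs 4, 0 → best response U.
Row against (R, F): payoffs -5, 4 → best response D.
Row against (R, M): payoffs 2, 0 → best response U.
Row against (R, B): payoffs 3, 5 → best response D.
Column against (U, F): payoffs 2, -5 → best response L.
Column against (U, M): payoffs -4, 2 → best response R.
Column against (U, B): payoffs -2, 1 → best response R.
Column against (D, F): payoffs 3, -1 → best response L.
Column against (D, M): payoffs -5, -4 → best response R.
Column against (D, B): payoffs 0, 3 → best response R.
Matrix against (U, L): payoffs 2, 4, 5 → best response B.
Matrix against (U, R): payoffs -1, 3, -3 → best response M.
Matrix against (D, L): payoffs -5, -2, 2 → best response B.
Matrix against (D, R): payoffs -5, -1, -2 → best response M.
Mutual best responses: (U, R, M).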